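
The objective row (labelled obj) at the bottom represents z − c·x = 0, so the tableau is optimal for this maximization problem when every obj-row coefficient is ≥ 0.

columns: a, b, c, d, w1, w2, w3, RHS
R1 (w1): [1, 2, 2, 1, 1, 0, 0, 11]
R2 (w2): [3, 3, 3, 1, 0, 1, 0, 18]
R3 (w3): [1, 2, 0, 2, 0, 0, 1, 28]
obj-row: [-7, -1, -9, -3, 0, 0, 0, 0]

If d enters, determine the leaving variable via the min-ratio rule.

w1

Column d entries and ratios — w1: 11/1 = 11; w2: 18/1 = 18; w3: 28/2 = 14.
Smallest ratio is 11 in the row of w1, so w1 leaves.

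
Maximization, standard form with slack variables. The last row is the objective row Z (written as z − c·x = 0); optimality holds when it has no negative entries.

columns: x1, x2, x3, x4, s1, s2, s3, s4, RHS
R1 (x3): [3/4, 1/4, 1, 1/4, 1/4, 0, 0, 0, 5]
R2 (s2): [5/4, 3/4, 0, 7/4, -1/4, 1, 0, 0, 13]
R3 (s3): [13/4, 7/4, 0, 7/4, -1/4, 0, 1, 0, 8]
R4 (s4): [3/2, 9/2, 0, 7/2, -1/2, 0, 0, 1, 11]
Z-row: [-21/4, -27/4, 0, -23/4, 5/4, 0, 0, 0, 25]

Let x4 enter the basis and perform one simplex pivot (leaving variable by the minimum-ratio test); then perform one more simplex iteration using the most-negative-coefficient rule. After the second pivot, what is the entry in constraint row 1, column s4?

Ratio test on column x4 — row 1: 5/(1/4) = 20; row 2: 13/(7/4) = 52/7; row 3: 8/(7/4) = 32/7; row 4: 11/(7/2) = 22/7. Minimum is 22/7 at row 4 (s4 leaves); pivot element 7/2.
Divide row 4 by 7/2; eliminate column x4 from the other rows.
Second iteration: most negative Z-row entry is -39/14 in column x1, so x1 enters.
Ratio test on column x1 — row 1: (59/14)/(9/14) = 59/9; row 2: (15/2)/(1/2) = 15; row 3: (5/2)/(5/2) = 1; row 4: (22/7)/(3/7) = 22/3. Minimum is 1 at row 3 (s3 leaves); pivot element 5/2.
Divide row 3 by 5/2; eliminate column x1 from the other rows.
After both pivots, the entry at constraint row 1, column s4 is 2/35.

2/35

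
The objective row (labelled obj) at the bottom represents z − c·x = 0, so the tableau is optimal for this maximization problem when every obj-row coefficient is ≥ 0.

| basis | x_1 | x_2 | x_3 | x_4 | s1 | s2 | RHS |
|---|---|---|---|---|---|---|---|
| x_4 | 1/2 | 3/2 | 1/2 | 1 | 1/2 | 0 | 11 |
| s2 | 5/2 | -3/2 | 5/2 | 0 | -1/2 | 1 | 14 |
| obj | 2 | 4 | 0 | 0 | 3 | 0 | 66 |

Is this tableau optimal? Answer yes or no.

Every obj-row coefficient is ≥ 0, so the tableau is optimal.

yes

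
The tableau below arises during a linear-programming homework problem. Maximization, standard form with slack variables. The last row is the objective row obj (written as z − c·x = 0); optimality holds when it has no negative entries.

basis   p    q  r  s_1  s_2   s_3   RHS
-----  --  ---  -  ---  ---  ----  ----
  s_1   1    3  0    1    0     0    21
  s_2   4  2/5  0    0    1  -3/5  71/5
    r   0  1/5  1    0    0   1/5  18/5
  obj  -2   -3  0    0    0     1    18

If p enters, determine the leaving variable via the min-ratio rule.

Column p entries and ratios — s_1: 21/1 = 21; s_2: (71/5)/4 = 71/20; r: 0 ≤ 0, skip.
Smallest ratio is 71/20 in the row of s_2, so s_2 leaves.

s_2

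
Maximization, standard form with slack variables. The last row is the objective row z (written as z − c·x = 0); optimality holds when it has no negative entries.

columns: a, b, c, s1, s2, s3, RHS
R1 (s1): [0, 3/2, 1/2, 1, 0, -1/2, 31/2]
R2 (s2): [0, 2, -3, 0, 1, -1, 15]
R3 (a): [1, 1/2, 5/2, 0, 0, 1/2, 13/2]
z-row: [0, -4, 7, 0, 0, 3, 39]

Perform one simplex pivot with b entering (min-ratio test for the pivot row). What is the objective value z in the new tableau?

Ratio test on column b — row 1: (31/2)/(3/2) = 31/3; row 2: 15/2 = 15/2; row 3: (13/2)/(1/2) = 13. Minimum is 15/2 at row 2 (s2 leaves); pivot element 2.
Pivot on row 2; the z-row RHS becomes 39 − (-4)·(15/2) = 69.

69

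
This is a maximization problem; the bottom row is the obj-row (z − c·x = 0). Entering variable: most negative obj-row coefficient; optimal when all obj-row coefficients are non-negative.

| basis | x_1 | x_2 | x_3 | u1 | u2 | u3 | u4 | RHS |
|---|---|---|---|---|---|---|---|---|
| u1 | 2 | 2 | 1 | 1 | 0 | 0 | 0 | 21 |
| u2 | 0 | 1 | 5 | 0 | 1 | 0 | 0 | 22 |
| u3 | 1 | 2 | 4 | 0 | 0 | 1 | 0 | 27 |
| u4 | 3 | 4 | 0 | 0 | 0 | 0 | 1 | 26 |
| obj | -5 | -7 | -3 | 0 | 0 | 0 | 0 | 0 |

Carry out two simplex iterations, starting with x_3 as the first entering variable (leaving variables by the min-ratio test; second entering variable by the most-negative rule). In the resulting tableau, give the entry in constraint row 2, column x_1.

-3/20

Ratio test on column x_3 — row 1: 21/1 = 21; row 2: 22/5 = 22/5; row 3: 27/4 = 27/4; row 4: entry 0 ≤ 0. Minimum is 22/5 at row 2 (u2 leaves); pivot element 5.
Divide row 2 by 5; eliminate column x_3 from the other rows.
Second iteration: most negative obj-row entry is -32/5 in column x_2, so x_2 enters.
Ratio test on column x_2 — row 1: (83/5)/(9/5) = 83/9; row 2: (22/5)/(1/5) = 22; row 3: (47/5)/(6/5) = 47/6; row 4: 26/4 = 13/2. Minimum is 13/2 at row 4 (u4 leaves); pivot element 4.
Divide row 4 by 4; eliminate column x_2 from the other rows.
After both pivots, the entry at constraint row 2, column x_1 is -3/20.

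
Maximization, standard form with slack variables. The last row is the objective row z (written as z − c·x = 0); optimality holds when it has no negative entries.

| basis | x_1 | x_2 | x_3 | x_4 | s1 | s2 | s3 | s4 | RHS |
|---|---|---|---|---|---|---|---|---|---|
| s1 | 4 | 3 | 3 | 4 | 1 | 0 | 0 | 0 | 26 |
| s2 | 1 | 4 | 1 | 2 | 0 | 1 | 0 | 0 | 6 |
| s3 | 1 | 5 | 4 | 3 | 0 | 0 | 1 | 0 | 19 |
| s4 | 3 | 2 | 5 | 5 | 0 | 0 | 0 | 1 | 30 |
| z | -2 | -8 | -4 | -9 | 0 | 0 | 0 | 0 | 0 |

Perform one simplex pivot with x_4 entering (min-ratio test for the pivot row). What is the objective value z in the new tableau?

27

Ratio test on column x_4 — row 1: 26/4 = 13/2; row 2: 6/2 = 3; row 3: 19/3 = 19/3; row 4: 30/5 = 6. Minimum is 3 at row 2 (s2 leaves); pivot element 2.
Pivot on row 2; the z-row RHS becomes 0 − (-9)·3 = 27.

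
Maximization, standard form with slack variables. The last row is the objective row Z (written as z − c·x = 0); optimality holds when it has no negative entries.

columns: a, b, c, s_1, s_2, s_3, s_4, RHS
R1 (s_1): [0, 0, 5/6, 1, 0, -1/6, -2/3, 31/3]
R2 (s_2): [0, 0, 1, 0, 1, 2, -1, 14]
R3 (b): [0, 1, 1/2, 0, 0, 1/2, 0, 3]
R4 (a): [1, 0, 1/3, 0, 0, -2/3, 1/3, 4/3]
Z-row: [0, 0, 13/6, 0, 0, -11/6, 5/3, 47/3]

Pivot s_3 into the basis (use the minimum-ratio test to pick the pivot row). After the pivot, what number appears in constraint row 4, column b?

4/3

Ratio test on column s_3 — row 1: entry -1/6 ≤ 0; row 2: 14/2 = 7; row 3: 3/(1/2) = 6; row 4: entry -2/3 ≤ 0. Minimum is 6 at row 3 (b leaves); pivot element 1/2.
Divide row 3 by 1/2; eliminate column s_3 from the other rows.
Row 4 update in column b: 0 − (-2/3)·2 = 4/3.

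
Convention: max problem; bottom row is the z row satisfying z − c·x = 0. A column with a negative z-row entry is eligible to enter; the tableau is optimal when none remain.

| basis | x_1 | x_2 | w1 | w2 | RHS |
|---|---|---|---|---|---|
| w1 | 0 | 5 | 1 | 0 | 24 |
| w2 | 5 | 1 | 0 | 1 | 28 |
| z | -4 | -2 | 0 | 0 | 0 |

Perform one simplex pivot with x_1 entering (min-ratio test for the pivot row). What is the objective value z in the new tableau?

Ratio test on column x_1 — row 1: entry 0 ≤ 0; row 2: 28/5 = 28/5. Minimum is 28/5 at row 2 (w2 leaves); pivot element 5.
Pivot on row 2; the z-row RHS becomes 0 − (-4)·(28/5) = 112/5.

112/5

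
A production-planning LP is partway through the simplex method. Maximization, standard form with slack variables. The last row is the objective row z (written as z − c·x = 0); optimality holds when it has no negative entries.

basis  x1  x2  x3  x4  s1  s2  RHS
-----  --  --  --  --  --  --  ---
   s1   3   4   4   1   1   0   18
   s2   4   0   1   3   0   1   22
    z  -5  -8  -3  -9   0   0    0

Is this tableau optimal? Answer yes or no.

no

The z-row has a negative entry -9 in column x4, so it is not optimal.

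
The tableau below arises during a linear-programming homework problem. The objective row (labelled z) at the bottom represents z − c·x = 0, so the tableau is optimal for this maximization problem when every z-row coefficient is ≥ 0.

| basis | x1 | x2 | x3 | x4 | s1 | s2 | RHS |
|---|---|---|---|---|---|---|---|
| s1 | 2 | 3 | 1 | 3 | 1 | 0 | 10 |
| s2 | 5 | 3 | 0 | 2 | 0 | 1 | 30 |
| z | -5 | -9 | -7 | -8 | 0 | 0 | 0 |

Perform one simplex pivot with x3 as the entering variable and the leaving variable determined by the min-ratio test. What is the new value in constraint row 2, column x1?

Ratio test on column x3 — row 1: 10/1 = 10; row 2: entry 0 ≤ 0. Minimum is 10 at row 1 (s1 leaves); pivot element 1.
Divide row 1 by 1; eliminate column x3 from the other rows.
Row 2 update in column x1: 5 − 0·2 = 5.

5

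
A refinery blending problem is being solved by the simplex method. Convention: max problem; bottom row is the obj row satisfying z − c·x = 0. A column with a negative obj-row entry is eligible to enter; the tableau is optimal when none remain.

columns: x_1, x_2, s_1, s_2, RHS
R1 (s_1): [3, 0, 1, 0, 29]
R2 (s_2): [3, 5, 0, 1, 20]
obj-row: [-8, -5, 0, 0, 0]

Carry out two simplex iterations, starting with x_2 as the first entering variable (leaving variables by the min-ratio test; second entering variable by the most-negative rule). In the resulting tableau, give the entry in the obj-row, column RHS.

Ratio test on column x_2 — row 1: entry 0 ≤ 0; row 2: 20/5 = 4. Minimum is 4 at row 2 (s_2 leaves); pivot element 5.
Divide row 2 by 5; eliminate column x_2 from the other rows.
Second iteration: most negative obj-row entry is -5 in column x_1, so x_1 enters.
Ratio test on column x_1 — row 1: 29/3 = 29/3; row 2: 4/(3/5) = 20/3. Minimum is 20/3 at row 2 (x_2 leaves); pivot element 3/5.
Divide row 2 by 3/5; eliminate column x_1 from the other rows.
After both pivots, the entry at the obj-row, column RHS is 160/3.

160/3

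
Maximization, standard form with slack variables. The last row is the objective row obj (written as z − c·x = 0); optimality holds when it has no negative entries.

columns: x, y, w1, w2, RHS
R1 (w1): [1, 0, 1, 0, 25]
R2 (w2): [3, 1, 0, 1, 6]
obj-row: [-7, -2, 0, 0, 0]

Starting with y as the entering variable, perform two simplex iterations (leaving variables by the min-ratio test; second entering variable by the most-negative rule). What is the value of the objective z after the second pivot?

14

Ratio test on column y — row 1: entry 0 ≤ 0; row 2: 6/1 = 6. Minimum is 6 at row 2 (w2 leaves); pivot element 1.
Pivot on row 2; the obj-row RHS becomes 0 − (-2)·6 = 12.
Next entering variable (most negative obj-row entry -1): x.
Ratio test on column x — row 1: 25/1 = 25; row 2: 6/3 = 2. Minimum is 2 at row 2 (y leaves); pivot element 3.
After the second pivot the obj-row RHS is 12 − (-1)·2 = 14.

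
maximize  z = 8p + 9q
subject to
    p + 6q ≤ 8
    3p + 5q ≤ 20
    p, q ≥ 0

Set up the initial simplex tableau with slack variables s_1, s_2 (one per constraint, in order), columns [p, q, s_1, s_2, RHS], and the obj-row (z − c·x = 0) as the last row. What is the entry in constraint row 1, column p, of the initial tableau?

1

Constraint 1 has coefficient 1 on p.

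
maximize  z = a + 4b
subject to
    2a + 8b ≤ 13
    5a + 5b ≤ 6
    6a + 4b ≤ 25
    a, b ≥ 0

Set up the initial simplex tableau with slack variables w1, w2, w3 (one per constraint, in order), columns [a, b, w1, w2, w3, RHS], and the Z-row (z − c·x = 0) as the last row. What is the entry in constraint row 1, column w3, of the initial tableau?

0

Slack w3 belongs to constraint 3; its column is the unit vector e_3, so the entry in row 1 is 0.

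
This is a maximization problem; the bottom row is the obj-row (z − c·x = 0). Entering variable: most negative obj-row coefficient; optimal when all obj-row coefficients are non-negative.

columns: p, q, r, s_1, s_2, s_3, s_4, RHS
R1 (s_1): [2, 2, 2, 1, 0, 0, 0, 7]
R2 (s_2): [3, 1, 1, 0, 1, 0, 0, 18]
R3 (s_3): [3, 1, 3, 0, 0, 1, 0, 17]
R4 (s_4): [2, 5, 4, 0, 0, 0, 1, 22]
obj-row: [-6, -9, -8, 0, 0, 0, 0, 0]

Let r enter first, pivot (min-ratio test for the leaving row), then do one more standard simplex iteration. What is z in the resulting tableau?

63/2

Ratio test on column r — row 1: 7/2 = 7/2; row 2: 18/1 = 18; row 3: 17/3 = 17/3; row 4: 22/4 = 11/2. Minimum is 7/2 at row 1 (s_1 leaves); pivot element 2.
Pivot on row 1; the obj-row RHS becomes 0 − (-8)·(7/2) = 28.
Next entering variable (most negative obj-row entry -1): q.
Ratio test on column q — row 1: (7/2)/1 = 7/2; row 2: entry 0 ≤ 0; row 3: entry -2 ≤ 0; row 4: 8/1 = 8. Minimum is 7/2 at row 1 (r leaves); pivot element 1.
After the second pivot the obj-row RHS is 28 − (-1)·(7/2) = 63/2.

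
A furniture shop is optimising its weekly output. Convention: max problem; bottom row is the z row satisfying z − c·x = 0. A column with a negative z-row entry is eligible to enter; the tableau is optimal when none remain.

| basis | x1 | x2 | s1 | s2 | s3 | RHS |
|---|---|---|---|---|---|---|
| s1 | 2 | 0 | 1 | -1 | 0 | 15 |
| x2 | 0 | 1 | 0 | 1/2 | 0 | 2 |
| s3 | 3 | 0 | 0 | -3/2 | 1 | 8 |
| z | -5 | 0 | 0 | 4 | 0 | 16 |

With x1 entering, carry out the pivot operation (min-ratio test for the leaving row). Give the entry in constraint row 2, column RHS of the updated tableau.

2

Ratio test on column x1 — row 1: 15/2 = 15/2; row 2: entry 0 ≤ 0; row 3: 8/3 = 8/3. Minimum is 8/3 at row 3 (s3 leaves); pivot element 3.
Divide row 3 by 3; eliminate column x1 from the other rows.
Row 2 update in column RHS: 2 − 0·(8/3) = 2.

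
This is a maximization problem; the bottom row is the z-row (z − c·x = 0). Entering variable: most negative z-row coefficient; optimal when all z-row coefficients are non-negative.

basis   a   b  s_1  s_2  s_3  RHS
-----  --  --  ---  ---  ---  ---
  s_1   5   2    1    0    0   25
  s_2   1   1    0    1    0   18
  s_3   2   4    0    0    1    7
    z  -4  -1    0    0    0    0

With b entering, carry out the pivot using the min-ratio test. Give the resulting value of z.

Ratio test on column b — row 1: 25/2 = 25/2; row 2: 18/1 = 18; row 3: 7/4 = 7/4. Minimum is 7/4 at row 3 (s_3 leaves); pivot element 4.
Pivot on row 3; the z-row RHS becomes 0 − (-1)·(7/4) = 7/4.

7/4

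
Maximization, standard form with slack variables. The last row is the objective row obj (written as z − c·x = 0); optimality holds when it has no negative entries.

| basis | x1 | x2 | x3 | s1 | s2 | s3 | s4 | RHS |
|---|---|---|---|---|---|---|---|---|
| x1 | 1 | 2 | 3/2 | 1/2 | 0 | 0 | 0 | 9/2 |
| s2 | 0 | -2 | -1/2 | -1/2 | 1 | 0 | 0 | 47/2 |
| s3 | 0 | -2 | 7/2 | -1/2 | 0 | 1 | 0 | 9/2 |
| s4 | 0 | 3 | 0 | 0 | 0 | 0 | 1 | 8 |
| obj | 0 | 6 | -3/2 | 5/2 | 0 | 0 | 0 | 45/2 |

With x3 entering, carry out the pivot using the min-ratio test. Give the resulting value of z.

Ratio test on column x3 — row 1: (9/2)/(3/2) = 3; row 2: entry -1/2 ≤ 0; row 3: (9/2)/(7/2) = 9/7; row 4: entry 0 ≤ 0. Minimum is 9/7 at row 3 (s3 leaves); pivot element 7/2.
Pivot on row 3; the obj-row RHS becomes 45/2 − (-3/2)·(9/7) = 171/7.

171/7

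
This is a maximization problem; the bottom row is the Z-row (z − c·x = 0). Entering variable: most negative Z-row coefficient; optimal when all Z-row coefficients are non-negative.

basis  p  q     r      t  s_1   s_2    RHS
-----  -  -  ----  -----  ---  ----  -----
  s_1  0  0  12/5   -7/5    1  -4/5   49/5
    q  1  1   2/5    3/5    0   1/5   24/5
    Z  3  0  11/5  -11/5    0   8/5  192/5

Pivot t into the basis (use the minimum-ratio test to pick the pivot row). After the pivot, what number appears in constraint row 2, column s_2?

Ratio test on column t — row 1: entry -7/5 ≤ 0; row 2: (24/5)/(3/5) = 8. Minimum is 8 at row 2 (q leaves); pivot element 3/5.
Divide row 2 by 3/5; eliminate column t from the other rows.
In the new row 2, the s_2 entry is the old entry divided by the pivot: (1/5)/(3/5) = 1/3.

1/3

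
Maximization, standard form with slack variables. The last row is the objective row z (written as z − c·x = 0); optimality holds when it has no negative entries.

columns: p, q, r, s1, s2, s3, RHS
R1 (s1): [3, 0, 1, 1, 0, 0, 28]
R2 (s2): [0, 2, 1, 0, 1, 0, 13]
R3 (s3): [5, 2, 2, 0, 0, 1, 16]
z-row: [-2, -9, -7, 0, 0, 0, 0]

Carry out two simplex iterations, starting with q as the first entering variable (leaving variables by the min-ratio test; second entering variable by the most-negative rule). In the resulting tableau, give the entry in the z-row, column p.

21/2

Ratio test on column q — row 1: entry 0 ≤ 0; row 2: 13/2 = 13/2; row 3: 16/2 = 8. Minimum is 13/2 at row 2 (s2 leaves); pivot element 2.
Divide row 2 by 2; eliminate column q from the other rows.
Second iteration: most negative z-row entry is -5/2 in column r, so r enters.
Ratio test on column r — row 1: 28/1 = 28; row 2: (13/2)/(1/2) = 13; row 3: 3/1 = 3. Minimum is 3 at row 3 (s3 leaves); pivot element 1.
Divide row 3 by 1; eliminate column r from the other rows.
After both pivots, the entry at the z-row, column p is 21/2.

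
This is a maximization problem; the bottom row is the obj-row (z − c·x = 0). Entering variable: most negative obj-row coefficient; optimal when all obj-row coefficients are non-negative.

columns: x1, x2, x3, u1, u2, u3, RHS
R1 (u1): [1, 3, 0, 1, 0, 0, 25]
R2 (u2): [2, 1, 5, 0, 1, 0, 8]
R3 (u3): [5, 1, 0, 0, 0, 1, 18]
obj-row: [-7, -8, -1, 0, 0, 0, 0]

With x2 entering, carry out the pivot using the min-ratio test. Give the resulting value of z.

Ratio test on column x2 — row 1: 25/3 = 25/3; row 2: 8/1 = 8; row 3: 18/1 = 18. Minimum is 8 at row 2 (u2 leaves); pivot element 1.
Pivot on row 2; the obj-row RHS becomes 0 − (-8)·8 = 64.

64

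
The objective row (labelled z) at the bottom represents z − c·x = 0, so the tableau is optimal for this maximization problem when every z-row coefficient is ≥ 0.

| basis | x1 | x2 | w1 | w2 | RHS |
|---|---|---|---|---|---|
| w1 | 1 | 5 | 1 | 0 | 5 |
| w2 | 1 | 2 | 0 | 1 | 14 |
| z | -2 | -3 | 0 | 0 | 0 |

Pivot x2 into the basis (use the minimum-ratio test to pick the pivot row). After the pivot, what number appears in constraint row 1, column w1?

Ratio test on column x2 — row 1: 5/5 = 1; row 2: 14/2 = 7. Minimum is 1 at row 1 (w1 leaves); pivot element 5.
Divide row 1 by 5; eliminate column x2 from the other rows.
In the new row 1, the w1 entry is the old entry divided by the pivot: 1/5 = 1/5.

1/5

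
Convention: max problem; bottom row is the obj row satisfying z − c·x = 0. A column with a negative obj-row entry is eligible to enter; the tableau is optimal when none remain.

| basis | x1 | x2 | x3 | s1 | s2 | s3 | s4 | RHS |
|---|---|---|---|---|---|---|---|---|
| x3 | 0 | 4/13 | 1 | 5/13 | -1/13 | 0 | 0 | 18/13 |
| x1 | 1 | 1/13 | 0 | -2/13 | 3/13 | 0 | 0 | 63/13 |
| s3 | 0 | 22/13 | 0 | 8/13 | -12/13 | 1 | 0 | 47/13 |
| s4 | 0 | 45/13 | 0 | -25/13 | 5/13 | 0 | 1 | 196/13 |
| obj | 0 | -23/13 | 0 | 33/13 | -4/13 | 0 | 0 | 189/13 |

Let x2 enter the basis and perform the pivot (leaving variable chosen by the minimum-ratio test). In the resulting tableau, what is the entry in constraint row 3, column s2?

-6/11

Ratio test on column x2 — row 1: (18/13)/(4/13) = 9/2; row 2: (63/13)/(1/13) = 63; row 3: (47/13)/(22/13) = 47/22; row 4: (196/13)/(45/13) = 196/45. Minimum is 47/22 at row 3 (s3 leaves); pivot element 22/13.
Divide row 3 by 22/13; eliminate column x2 from the other rows.
In the new row 3, the s2 entry is the old entry divided by the pivot: (-12/13)/(22/13) = -6/11.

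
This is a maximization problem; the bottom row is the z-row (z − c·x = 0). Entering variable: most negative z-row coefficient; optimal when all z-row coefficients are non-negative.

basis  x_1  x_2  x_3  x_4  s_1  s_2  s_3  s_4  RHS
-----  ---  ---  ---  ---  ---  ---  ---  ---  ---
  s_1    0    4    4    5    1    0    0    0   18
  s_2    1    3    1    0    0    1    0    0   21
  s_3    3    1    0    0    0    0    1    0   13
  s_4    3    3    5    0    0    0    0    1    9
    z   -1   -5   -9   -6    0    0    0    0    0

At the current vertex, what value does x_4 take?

0

x_4 is not in the basis, so in the current basic feasible solution x_4 = 0.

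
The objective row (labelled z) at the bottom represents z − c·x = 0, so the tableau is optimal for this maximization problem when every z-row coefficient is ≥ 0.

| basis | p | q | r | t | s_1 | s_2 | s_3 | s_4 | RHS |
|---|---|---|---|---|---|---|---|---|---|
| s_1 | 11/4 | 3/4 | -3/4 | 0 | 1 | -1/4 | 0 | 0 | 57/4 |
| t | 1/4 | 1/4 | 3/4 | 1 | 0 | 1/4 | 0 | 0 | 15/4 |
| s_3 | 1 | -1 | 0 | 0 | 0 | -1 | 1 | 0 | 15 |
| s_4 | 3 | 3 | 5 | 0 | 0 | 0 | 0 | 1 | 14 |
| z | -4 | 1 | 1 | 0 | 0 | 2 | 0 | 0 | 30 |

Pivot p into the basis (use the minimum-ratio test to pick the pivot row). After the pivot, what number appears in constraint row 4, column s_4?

1/3

Ratio test on column p — row 1: (57/4)/(11/4) = 57/11; row 2: (15/4)/(1/4) = 15; row 3: 15/1 = 15; row 4: 14/3 = 14/3. Minimum is 14/3 at row 4 (s_4 leaves); pivot element 3.
Divide row 4 by 3; eliminate column p from the other rows.
In the new row 4, the s_4 entry is the old entry divided by the pivot: 1/3 = 1/3.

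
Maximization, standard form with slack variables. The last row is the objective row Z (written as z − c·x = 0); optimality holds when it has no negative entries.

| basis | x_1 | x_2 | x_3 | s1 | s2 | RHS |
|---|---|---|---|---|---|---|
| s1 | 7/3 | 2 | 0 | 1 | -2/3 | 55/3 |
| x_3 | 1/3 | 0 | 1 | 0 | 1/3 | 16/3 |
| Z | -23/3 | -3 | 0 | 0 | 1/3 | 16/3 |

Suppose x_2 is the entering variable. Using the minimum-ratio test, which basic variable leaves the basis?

s1

Column x_2 entries and ratios — s1: (55/3)/2 = 55/6; x_3: 0 ≤ 0, skip.
Smallest ratio is 55/6 in the row of s1, so s1 leaves.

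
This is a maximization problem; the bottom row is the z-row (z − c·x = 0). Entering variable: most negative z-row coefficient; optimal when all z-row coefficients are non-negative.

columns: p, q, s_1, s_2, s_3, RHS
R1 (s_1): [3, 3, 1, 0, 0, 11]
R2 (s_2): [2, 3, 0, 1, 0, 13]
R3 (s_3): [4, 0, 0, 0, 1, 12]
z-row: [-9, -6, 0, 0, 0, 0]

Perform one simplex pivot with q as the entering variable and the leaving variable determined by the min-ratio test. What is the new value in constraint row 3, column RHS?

Ratio test on column q — row 1: 11/3 = 11/3; row 2: 13/3 = 13/3; row 3: entry 0 ≤ 0. Minimum is 11/3 at row 1 (s_1 leaves); pivot element 3.
Divide row 1 by 3; eliminate column q from the other rows.
Row 3 update in column RHS: 12 − 0·(11/3) = 12.

12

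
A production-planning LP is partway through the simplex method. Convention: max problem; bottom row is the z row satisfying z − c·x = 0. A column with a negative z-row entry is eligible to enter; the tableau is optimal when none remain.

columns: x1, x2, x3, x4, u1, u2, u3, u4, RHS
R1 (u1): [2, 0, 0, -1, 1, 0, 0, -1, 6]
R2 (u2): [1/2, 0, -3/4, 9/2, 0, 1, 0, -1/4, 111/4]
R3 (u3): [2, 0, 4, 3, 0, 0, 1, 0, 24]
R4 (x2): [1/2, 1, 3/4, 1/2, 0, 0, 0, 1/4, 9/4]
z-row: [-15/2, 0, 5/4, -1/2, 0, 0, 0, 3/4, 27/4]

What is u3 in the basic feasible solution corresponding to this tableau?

24

u3 is basic (row 3); its value is the RHS of that row, 24.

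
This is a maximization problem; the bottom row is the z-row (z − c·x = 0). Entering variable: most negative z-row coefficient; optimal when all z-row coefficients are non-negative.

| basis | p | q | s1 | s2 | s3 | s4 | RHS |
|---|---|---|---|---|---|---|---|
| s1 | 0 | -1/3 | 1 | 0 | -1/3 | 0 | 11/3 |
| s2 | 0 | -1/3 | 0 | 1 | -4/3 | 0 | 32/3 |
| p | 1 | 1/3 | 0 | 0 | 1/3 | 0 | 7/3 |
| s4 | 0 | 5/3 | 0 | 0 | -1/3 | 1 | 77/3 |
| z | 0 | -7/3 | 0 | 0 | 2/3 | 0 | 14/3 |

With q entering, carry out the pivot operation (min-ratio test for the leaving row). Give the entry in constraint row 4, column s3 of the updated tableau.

Ratio test on column q — row 1: entry -1/3 ≤ 0; row 2: entry -1/3 ≤ 0; row 3: (7/3)/(1/3) = 7; row 4: (77/3)/(5/3) = 77/5. Minimum is 7 at row 3 (p leaves); pivot element 1/3.
Divide row 3 by 1/3; eliminate column q from the other rows.
Row 4 update in column s3: -1/3 − (5/3)·1 = -2.

-2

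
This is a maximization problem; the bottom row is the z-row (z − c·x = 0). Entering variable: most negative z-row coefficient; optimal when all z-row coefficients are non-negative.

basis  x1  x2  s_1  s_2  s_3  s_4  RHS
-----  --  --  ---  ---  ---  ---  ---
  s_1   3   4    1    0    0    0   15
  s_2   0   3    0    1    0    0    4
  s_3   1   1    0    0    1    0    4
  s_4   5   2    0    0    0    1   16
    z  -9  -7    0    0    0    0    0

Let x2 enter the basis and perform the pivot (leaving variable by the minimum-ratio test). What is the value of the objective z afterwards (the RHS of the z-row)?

Ratio test on column x2 — row 1: 15/4 = 15/4; row 2: 4/3 = 4/3; row 3: 4/1 = 4; row 4: 16/2 = 8. Minimum is 4/3 at row 2 (s_2 leaves); pivot element 3.
Pivot on row 2; the z-row RHS becomes 0 − (-7)·(4/3) = 28/3.

28/3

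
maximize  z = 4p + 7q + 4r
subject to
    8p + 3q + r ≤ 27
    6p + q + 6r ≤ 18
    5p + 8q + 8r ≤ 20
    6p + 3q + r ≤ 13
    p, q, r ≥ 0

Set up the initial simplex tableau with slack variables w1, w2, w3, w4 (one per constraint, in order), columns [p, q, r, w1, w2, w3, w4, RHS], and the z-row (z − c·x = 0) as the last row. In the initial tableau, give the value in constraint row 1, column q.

3

Constraint 1 has coefficient 3 on q.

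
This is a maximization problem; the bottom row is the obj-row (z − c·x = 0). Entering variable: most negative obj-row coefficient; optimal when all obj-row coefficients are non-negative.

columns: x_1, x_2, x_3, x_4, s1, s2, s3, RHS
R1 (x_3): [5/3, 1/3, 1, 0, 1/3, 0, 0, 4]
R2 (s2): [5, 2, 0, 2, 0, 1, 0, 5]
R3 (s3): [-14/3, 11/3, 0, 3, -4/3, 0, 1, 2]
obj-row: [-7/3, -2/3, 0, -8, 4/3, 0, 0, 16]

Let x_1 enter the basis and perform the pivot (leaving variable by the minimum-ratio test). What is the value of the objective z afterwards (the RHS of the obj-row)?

Ratio test on column x_1 — row 1: 4/(5/3) = 12/5; row 2: 5/5 = 1; row 3: entry -14/3 ≤ 0. Minimum is 1 at row 2 (s2 leaves); pivot element 5.
Pivot on row 2; the obj-row RHS becomes 16 − (-7/3)·1 = 55/3.

55/3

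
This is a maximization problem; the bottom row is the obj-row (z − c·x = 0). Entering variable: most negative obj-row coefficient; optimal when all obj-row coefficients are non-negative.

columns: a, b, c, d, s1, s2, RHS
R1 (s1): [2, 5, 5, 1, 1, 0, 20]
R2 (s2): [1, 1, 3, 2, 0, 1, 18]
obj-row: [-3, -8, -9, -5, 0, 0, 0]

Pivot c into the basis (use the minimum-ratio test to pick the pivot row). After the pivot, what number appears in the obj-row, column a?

Ratio test on column c — row 1: 20/5 = 4; row 2: 18/3 = 6. Minimum is 4 at row 1 (s1 leaves); pivot element 5.
Divide row 1 by 5; eliminate column c from the other rows.
obj-row update in column a: -3 − (-9)·(2/5) = 3/5.

3/5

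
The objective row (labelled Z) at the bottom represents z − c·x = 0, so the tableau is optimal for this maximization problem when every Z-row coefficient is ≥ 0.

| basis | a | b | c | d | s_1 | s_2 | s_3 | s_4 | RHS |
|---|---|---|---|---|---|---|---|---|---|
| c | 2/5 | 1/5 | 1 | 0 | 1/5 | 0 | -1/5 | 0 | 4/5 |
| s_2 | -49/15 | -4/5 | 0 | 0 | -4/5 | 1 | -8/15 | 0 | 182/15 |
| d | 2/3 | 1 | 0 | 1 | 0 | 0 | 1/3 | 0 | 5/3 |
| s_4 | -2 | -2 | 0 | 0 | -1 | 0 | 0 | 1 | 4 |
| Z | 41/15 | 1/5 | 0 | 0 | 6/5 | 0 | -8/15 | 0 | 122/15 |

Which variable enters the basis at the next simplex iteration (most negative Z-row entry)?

Negative Z-row entries: s_3: -8/15.
The most negative is -8/15 in column s_3, so s_3 enters.

s_3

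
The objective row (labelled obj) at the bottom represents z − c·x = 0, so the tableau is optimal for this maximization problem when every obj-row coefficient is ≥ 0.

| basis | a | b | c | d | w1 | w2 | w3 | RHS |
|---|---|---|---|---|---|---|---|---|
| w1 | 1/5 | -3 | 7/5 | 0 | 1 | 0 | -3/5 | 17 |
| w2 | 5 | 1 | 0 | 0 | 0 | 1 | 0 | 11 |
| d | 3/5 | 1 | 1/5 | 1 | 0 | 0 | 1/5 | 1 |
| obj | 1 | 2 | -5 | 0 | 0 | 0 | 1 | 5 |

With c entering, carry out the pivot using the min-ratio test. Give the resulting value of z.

30

Ratio test on column c — row 1: 17/(7/5) = 85/7; row 2: entry 0 ≤ 0; row 3: 1/(1/5) = 5. Minimum is 5 at row 3 (d leaves); pivot element 1/5.
Pivot on row 3; the obj-row RHS becomes 5 − (-5)·5 = 30.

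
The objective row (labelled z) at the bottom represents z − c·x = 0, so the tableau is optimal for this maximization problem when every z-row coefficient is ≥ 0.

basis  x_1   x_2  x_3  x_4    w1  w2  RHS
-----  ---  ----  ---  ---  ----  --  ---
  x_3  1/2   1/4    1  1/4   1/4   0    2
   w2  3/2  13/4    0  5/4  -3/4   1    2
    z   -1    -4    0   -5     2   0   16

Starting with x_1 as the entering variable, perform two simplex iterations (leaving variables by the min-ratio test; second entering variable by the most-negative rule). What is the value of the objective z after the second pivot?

24

Ratio test on column x_1 — row 1: 2/(1/2) = 4; row 2: 2/(3/2) = 4/3. Minimum is 4/3 at row 2 (w2 leaves); pivot element 3/2.
Pivot on row 2; the z-row RHS becomes 16 − (-1)·(4/3) = 52/3.
Next entering variable (most negative z-row entry -25/6): x_4.
Ratio test on column x_4 — row 1: entry -1/6 ≤ 0; row 2: (4/3)/(5/6) = 8/5. Minimum is 8/5 at row 2 (x_1 leaves); pivot element 5/6.
After the second pivot the z-row RHS is 52/3 − (-25/6)·(8/5) = 24.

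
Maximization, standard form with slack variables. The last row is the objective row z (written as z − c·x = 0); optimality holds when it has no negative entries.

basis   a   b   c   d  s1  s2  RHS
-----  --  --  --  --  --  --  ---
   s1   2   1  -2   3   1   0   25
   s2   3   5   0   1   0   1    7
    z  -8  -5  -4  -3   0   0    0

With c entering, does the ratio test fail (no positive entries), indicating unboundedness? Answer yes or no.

Every constraint-row entry in column c is ≤ 0, so increasing c is unbounded.

yes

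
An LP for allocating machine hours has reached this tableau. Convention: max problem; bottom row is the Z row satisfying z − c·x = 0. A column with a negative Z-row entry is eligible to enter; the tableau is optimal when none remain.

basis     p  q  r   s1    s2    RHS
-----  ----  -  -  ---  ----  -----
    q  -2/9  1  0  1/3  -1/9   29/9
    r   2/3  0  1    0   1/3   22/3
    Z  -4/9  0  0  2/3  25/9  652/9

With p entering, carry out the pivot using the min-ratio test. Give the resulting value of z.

Ratio test on column p — row 1: entry -2/9 ≤ 0; row 2: (22/3)/(2/3) = 11. Minimum is 11 at row 2 (r leaves); pivot element 2/3.
Pivot on row 2; the Z-row RHS becomes 652/9 − (-4/9)·11 = 232/3.

232/3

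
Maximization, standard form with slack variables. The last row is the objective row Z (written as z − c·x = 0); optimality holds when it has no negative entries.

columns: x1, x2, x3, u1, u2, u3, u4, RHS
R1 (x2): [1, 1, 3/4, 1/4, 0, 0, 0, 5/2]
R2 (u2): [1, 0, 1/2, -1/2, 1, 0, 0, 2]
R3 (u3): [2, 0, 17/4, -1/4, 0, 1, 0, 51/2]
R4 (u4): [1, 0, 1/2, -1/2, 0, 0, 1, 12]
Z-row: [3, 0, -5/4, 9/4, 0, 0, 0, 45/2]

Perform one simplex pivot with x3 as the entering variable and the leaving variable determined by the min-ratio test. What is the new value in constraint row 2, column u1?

-2/3

Ratio test on column x3 — row 1: (5/2)/(3/4) = 10/3; row 2: 2/(1/2) = 4; row 3: (51/2)/(17/4) = 6; row 4: 12/(1/2) = 24. Minimum is 10/3 at row 1 (x2 leaves); pivot element 3/4.
Divide row 1 by 3/4; eliminate column x3 from the other rows.
Row 2 update in column u1: -1/2 − (1/2)·(1/3) = -2/3.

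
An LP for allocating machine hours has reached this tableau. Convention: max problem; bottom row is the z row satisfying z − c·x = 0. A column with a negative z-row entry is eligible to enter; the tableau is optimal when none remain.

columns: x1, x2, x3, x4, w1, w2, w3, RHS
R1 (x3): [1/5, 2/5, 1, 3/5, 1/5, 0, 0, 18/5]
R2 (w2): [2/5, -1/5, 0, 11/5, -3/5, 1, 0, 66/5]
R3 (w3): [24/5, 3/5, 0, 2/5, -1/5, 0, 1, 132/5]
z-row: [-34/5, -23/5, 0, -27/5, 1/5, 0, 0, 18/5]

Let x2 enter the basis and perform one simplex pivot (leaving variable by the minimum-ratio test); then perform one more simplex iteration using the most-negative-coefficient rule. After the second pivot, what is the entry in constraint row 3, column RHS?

14/3

Ratio test on column x2 — row 1: (18/5)/(2/5) = 9; row 2: entry -1/5 ≤ 0; row 3: (132/5)/(3/5) = 44. Minimum is 9 at row 1 (x3 leaves); pivot element 2/5.
Divide row 1 by 2/5; eliminate column x2 from the other rows.
Second iteration: most negative z-row entry is -9/2 in column x1, so x1 enters.
Ratio test on column x1 — row 1: 9/(1/2) = 18; row 2: 15/(1/2) = 30; row 3: 21/(9/2) = 14/3. Minimum is 14/3 at row 3 (w3 leaves); pivot element 9/2.
Divide row 3 by 9/2; eliminate column x1 from the other rows.
After both pivots, the entry at constraint row 3, column RHS is 14/3.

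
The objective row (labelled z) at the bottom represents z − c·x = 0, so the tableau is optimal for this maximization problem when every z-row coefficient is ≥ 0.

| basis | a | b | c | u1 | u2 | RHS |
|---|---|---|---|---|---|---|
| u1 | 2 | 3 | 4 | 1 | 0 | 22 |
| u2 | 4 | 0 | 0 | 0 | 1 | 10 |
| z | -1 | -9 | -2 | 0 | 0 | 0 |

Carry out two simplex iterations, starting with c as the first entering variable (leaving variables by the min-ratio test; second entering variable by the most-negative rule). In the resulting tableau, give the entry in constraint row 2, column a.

4

Ratio test on column c — row 1: 22/4 = 11/2; row 2: entry 0 ≤ 0. Minimum is 11/2 at row 1 (u1 leaves); pivot element 4.
Divide row 1 by 4; eliminate column c from the other rows.
Second iteration: most negative z-row entry is -15/2 in column b, so b enters.
Ratio test on column b — row 1: (11/2)/(3/4) = 22/3; row 2: entry 0 ≤ 0. Minimum is 22/3 at row 1 (c leaves); pivot element 3/4.
Divide row 1 by 3/4; eliminate column b from the other rows.
After both pivots, the entry at constraint row 2, column a is 4.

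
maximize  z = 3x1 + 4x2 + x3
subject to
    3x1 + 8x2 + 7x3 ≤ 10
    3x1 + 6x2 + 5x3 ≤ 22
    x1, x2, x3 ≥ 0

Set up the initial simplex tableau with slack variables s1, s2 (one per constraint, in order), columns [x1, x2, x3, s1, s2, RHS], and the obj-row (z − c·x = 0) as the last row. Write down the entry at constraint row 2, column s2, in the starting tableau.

1

Slack s2 belongs to constraint 2; its column is the unit vector e_2, so the entry in row 2 is 1.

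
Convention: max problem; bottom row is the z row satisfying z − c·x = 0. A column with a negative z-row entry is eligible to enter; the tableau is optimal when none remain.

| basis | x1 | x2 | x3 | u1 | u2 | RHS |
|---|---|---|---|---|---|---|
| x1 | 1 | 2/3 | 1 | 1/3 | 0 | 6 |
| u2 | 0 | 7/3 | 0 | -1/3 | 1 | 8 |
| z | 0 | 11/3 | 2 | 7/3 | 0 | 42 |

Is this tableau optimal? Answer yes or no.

Every z-row coefficient is ≥ 0, so the tableau is optimal.

yes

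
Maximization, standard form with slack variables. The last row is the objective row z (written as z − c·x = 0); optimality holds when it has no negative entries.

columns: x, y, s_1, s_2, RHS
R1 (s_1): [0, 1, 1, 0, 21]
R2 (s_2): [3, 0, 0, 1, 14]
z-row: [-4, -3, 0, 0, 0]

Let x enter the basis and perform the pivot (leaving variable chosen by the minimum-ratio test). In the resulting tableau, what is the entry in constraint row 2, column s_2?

Ratio test on column x — row 1: entry 0 ≤ 0; row 2: 14/3 = 14/3. Minimum is 14/3 at row 2 (s_2 leaves); pivot element 3.
Divide row 2 by 3; eliminate column x from the other rows.
In the new row 2, the s_2 entry is the old entry divided by the pivot: 1/3 = 1/3.

1/3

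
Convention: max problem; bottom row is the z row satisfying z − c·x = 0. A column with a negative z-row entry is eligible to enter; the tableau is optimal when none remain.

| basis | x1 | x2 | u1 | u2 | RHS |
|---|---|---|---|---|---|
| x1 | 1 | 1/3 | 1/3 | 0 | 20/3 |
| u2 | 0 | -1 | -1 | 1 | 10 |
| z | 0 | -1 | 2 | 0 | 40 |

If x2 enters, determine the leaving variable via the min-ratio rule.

Column x2 entries and ratios — x1: (20/3)/(1/3) = 20; u2: -1 ≤ 0, skip.
Smallest ratio is 20 in the row of x1, so x1 leaves.

x1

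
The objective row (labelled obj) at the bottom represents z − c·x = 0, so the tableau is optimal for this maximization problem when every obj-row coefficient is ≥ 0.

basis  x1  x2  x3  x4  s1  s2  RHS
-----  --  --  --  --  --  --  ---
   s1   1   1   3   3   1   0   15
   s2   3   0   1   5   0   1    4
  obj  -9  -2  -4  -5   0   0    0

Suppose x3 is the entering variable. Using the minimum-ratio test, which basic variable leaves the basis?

s2

Column x3 entries and ratios — s1: 15/3 = 5; s2: 4/1 = 4.
Smallest ratio is 4 in the row of s2, so s2 leaves.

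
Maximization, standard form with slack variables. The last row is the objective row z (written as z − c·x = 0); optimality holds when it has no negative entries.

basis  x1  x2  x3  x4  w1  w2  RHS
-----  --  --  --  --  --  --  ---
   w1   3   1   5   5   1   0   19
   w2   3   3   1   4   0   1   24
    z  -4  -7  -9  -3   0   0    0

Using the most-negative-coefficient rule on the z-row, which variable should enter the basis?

x3

Negative z-row entries: x1: -4, x2: -7, x3: -9, x4: -3.
The most negative is -9 in column x3, so x3 enters.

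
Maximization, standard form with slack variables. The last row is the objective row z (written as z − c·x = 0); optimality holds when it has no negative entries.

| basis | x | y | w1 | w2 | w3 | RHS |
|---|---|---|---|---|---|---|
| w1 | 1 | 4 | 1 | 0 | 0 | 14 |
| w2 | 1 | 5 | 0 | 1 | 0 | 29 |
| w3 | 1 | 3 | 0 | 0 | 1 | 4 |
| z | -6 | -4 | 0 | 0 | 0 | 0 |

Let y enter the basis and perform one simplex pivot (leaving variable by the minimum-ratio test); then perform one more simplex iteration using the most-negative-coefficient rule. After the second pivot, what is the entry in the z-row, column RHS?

24

Ratio test on column y — row 1: 14/4 = 7/2; row 2: 29/5 = 29/5; row 3: 4/3 = 4/3. Minimum is 4/3 at row 3 (w3 leaves); pivot element 3.
Divide row 3 by 3; eliminate column y from the other rows.
Second iteration: most negative z-row entry is -14/3 in column x, so x enters.
Ratio test on column x — row 1: entry -1/3 ≤ 0; row 2: entry -2/3 ≤ 0; row 3: (4/3)/(1/3) = 4. Minimum is 4 at row 3 (y leaves); pivot element 1/3.
Divide row 3 by 1/3; eliminate column x from the other rows.
After both pivots, the entry at the z-row, column RHS is 24.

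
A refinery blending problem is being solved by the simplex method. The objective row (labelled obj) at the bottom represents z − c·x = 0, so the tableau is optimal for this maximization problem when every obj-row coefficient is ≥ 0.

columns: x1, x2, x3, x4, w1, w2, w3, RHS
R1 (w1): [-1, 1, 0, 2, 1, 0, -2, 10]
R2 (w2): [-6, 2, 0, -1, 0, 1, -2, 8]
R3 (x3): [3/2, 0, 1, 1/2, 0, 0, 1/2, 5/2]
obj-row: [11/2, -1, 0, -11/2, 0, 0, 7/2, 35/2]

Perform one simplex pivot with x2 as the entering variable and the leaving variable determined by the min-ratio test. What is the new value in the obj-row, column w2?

Ratio test on column x2 — row 1: 10/1 = 10; row 2: 8/2 = 4; row 3: entry 0 ≤ 0. Minimum is 4 at row 2 (w2 leaves); pivot element 2.
Divide row 2 by 2; eliminate column x2 from the other rows.
obj-row update in column w2: 0 − (-1)·(1/2) = 1/2.

1/2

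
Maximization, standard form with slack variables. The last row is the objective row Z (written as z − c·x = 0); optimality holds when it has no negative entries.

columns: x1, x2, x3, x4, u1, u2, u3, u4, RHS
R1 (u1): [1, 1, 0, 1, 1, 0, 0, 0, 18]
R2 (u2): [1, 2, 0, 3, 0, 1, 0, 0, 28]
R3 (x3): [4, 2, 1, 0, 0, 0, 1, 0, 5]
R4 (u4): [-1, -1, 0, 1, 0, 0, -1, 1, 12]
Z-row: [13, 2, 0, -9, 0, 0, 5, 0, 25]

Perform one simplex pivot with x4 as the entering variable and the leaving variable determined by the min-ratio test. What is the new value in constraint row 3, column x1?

4

Ratio test on column x4 — row 1: 18/1 = 18; row 2: 28/3 = 28/3; row 3: entry 0 ≤ 0; row 4: 12/1 = 12. Minimum is 28/3 at row 2 (u2 leaves); pivot element 3.
Divide row 2 by 3; eliminate column x4 from the other rows.
Row 3 update in column x1: 4 − 0·(1/3) = 4.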